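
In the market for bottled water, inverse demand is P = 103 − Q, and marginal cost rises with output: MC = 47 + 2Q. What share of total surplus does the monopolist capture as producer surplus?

The monopolist equates marginal revenue to marginal cost: 103 − 2Q = 47 + 2Q, so Q = 14. From demand, P = 89.
CS = ½·(103 − 89)·14 = 98.
PS = P·Q − VC(Q) = 89·14 − (47·14 + ½·2·14²) = 392.
Share captured = PS/TS = 392/490 = 0.8.

PS/TS = 0.8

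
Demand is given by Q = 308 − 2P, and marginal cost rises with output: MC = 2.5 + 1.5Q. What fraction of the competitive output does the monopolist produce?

Q_m/Q_c = 0.8

Inverting demand: P = 154 − 0.5Q.
A monopolist chooses Q where MR = MC. MR = 154 − Q; setting this equal to 2.5 + 1.5Q gives Q = 60.6 and P = 123.7.
Competitive equilibrium sets price equal to marginal cost: 154 − 0.5Q = 2.5 + 1.5Q, so Q = 75.75 and P = 116.125.
Ratio Q_m/Q_c = 60.6/75.75 = 0.8.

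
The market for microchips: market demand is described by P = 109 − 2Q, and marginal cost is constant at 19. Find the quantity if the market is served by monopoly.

Q = 22.5

A monopolist chooses Q where MR = MC. MR = 109 − 4Q; setting this equal to 19 gives Q = 22.5 and P = 64.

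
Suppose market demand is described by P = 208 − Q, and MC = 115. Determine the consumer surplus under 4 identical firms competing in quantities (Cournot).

In a 4-firm Cournot equilibrium, symmetry and the first-order condition give q = (208 − 115)/(5) = 18.6. So Q = 74.4 and P = 133.6.
CS = ½·(208 − 133.6)·74.4 = 2767.68.

CS = 2767.68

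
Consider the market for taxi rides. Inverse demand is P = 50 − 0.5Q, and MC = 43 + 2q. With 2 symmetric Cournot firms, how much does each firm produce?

With 2 symmetric Cournot firms, each firm's FOC gives 50 − 1.5q = 43 + 2q, so q = 2, Q = 2·2 = 4, and P = 48.

q_i = 2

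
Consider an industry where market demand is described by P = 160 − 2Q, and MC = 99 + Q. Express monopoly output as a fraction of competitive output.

The monopolist equates marginal revenue to marginal cost: 160 − 4Q = 99 + Q, so Q = 12.2. From demand, P = 135.6.
Competitive equilibrium sets price equal to marginal cost: 160 − 2Q = 99 + Q, so Q = 61/3 and P = 358/3.
Ratio Q_m/Q_c = 12.2/(61/3) = 0.6.

Q_m/Q_c = 0.6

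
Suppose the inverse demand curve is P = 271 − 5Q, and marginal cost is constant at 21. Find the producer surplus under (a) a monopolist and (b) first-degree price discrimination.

Monopoly: PS = 3125; Perfect PD: PS = 6250

The monopolist equates marginal revenue to marginal cost: 271 − 10Q = 21, so Q = 25. From demand, P = 146.
PS = (146 − 21)·25 = 3125.
A perfectly discriminating monopolist sells every unit with P(Q) ≥ MC(Q), so output equals the competitive quantity Q = 50. Each buyer pays their reservation price, so CS = 0 and the firm captures all surplus.
PS = ½·(271 − 21)·50 = 6250.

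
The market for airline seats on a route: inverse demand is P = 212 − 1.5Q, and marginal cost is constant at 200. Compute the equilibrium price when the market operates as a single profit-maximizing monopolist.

The monopolist equates marginal revenue to marginal cost: 212 − 3Q = 200, so Q = 4. From demand, P = 206.

P = 206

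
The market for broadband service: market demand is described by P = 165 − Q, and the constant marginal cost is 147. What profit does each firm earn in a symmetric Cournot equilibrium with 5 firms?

π_i = 9

In a 5-firm Cournot equilibrium, symmetry and the first-order condition give q = (165 − 147)/(6) = 3. So Q = 15 and P = 150.
Each firm's profit = (150 − 147)·3 = 9.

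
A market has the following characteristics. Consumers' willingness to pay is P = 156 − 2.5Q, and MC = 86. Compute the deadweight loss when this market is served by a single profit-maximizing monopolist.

DWL = 245

Under competition P = MC = 86, so Q = (156 − 86)/2.5 = 28.
Monopoly sets MR = MC: 156 − 5Q = 86 ⇒ Q = 14, P = 156 − 2.5·14 = 121.
DWL is the triangle between Q = 14 and Q = 28: ½·(28 − 14)·(121 − 86) = 245.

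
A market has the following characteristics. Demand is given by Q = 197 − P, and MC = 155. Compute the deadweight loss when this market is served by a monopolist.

DWL = 220.5

Inverting demand: P = 197 − Q.
Perfect competition: P = MC = 155, so 197 − Q = 155 and Q = 42.
Monopoly sets MR = MC: 197 − 2Q = 155 ⇒ Q = 21, P = 197 − 21 = 176.
DWL is the triangle between Q = 21 and Q = 42: ½·(42 − 21)·(176 − 155) = 220.5.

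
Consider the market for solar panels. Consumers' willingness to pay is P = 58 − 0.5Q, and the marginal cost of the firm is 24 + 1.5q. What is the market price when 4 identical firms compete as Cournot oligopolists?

In a 4-firm Cournot equilibrium, symmetry and the first-order condition give q = (58 − 24)/(4) = 8.5. So Q = 34 and P = 41.

P = 41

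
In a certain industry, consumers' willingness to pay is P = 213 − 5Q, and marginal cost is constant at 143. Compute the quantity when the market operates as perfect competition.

Q = 14

Competitive firms price at marginal cost: P = 143, giving Q = 14.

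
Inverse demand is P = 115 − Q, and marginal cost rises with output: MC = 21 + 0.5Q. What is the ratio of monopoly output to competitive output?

Q_m/Q_c = 0.6

The monopolist equates marginal revenue to marginal cost: 115 − 2Q = 21 + 0.5Q, so Q = 37.6. From demand, P = 77.4.
Under competition P = MC: 115 − Q = 21 + 0.5Q ⇒ Q = 188/3, P = 157/3.
Ratio Q_m/Q_c = 37.6/(188/3) = 0.6.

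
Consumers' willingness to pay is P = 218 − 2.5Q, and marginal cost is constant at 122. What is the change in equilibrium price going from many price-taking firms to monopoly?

P rises by 48

Under competition P = MC = 122, so Q = (218 − 122)/2.5 = 38.4.
Monopoly sets MR = MC: 218 − 5Q = 122 ⇒ Q = 19.2, P = 218 − 2.5·19.2 = 170.
Change in equilibrium price: 170 − 122 = 48.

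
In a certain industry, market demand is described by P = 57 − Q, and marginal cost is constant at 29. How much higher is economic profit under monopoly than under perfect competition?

Economic profit rises by 196

Perfect competition: P = MC = 29, so 57 − Q = 29 and Q = 28.
Profit = (29 − 29)·28 = 0.
A monopolist chooses Q where MR = MC. MR = 57 − 2Q; setting this equal to 29 gives Q = 14 and P = 43.
Profit = (43 − 29)·14 = 196.
Change in economic profit: 196 − 0 = 196.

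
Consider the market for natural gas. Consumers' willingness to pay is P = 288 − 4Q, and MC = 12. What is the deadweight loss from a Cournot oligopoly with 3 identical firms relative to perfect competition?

DWL = 595.125

Under competition P = MC = 12, so Q = (288 − 12)/4 = 69.
Cournot with 3 identical firms: the symmetric best-response condition is 288 − 16q = 12. Each firm produces q = 17.25, total output Q = 51.75, price P = 81.
DWL is the triangle between Q = 51.75 and Q = 69: ½·(69 − 51.75)·(81 − 12) = 595.125.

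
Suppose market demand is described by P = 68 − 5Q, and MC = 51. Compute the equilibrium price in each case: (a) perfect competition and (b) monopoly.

Competition: P = 51; Monopoly: P = 59.5

Under competition P = MC = 51, so Q = (68 − 51)/5 = 3.4.
The monopolist equates marginal revenue to marginal cost: 68 − 10Q = 51, so Q = 1.7. From demand, P = 59.5.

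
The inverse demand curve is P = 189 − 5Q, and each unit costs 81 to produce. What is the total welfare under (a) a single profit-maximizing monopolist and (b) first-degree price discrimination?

Monopoly sets MR = MC: 189 − 10Q = 81 ⇒ Q = 10.8, P = 189 − 5·10.8 = 135.
CS = ½·(189 − 135)·10.8 = 291.6; PS = (135 − 81)·10.8 = 583.2; TS = 874.8.
Under first-degree price discrimination the firm charges each unit its demand price and produces up to where P = MC, i.e. Q = 21.6. Consumer surplus is zero; producer surplus equals total surplus.
TS = 1166.4 (equal to competitive TS).

Monopoly: TS = 874.8; Perfect PD: TS = 1166.4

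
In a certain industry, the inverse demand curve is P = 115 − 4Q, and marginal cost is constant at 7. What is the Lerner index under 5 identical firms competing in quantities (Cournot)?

With 5 symmetric Cournot firms, each firm's FOC gives 115 − 24q = 7, so q = 4.5, Q = 5·4.5 = 22.5, and P = 25.
Lerner index = (P − MC)/P = (25 − 7)/25 = 0.72.

Lerner index = 0.72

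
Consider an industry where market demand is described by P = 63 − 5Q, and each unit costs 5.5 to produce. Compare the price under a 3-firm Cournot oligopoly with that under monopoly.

With 3 symmetric Cournot firms, each firm's FOC gives 63 − 20q = 5.5, so q = 2.875, Q = 3·2.875 = 8.625, and P = 19.875.
A monopolist chooses Q where MR = MC. MR = 63 − 10Q; setting this equal to 5.5 gives Q = 5.75 and P = 34.25.

Cournot: P = 19.875; Monopoly: P = 34.25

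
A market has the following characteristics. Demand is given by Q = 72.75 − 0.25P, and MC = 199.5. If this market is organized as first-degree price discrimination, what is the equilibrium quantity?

Inverting demand: P = 291 − 4Q.
Under first-degree price discrimination the firm charges each unit its demand price and produces up to where P = MC, i.e. Q = 22.875. Consumer surplus is zero; producer surplus equals total surplus.

Q = 22.875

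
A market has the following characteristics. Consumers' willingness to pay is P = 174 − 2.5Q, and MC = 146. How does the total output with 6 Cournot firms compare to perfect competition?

Cournot with 6 identical firms: the symmetric best-response condition is 174 − 17.5q = 146. Each firm produces q = 1.6, total output Q = 9.6, price P = 150.
Perfect competition: P = MC = 146, so 174 − 2.5Q = 146 and Q = 11.2.

Cournot: Q = 9.6; Competition: Q = 11.2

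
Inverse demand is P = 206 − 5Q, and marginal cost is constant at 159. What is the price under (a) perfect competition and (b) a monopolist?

Competition: P = 159; Monopoly: P = 182.5

Perfect competition: P = MC = 159, so 206 − 5Q = 159 and Q = 9.4.
The monopolist equates marginal revenue to marginal cost: 206 − 10Q = 159, so Q = 4.7. From demand, P = 182.5.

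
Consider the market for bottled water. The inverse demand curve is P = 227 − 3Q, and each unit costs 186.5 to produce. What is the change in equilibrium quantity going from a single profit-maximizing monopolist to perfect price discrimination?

Q rises by 6.75

The monopolist equates marginal revenue to marginal cost: 227 − 6Q = 186.5, so Q = 6.75. From demand, P = 206.75.
With perfect price discrimination, output is the efficient level Q = 13.5 (where demand meets MC), but every buyer pays their willingness to pay: CS = 0 and PS = total surplus.
Change in equilibrium quantity: 13.5 − 6.75 = 6.75.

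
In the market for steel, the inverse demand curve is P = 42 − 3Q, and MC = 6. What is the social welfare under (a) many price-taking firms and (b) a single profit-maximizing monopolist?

Perfect competition: P = MC = 6, so 42 − 3Q = 6 and Q = 12.
CS = ½·(42 − 6)·12 = 216; PS = (6 − 6)·12 = 0; TS = 216.
Monopoly sets MR = MC: 42 − 6Q = 6 ⇒ Q = 6, P = 42 − 3·6 = 24.
CS = ½·(42 − 24)·6 = 54; PS = (24 − 6)·6 = 108; TS = 162.

Competition: TS = 216; Monopoly: TS = 162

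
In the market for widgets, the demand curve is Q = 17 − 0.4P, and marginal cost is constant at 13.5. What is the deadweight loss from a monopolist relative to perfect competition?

DWL = 42.05

Inverting demand: P = 42.5 − 2.5Q.
Perfect competition: P = MC = 13.5, so 42.5 − 2.5Q = 13.5 and Q = 11.6.
A monopolist chooses Q where MR = MC. MR = 42.5 − 5Q; setting this equal to 13.5 gives Q = 5.8 and P = 28.
DWL is the triangle between Q = 5.8 and Q = 11.6: ½·(11.6 − 5.8)·(28 − 13.5) = 42.05.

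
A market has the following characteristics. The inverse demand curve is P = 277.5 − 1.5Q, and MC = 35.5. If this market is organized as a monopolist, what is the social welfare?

TS = 14641

Monopoly sets MR = MC: 277.5 − 3Q = 35.5 ⇒ Q = 242/3, P = 277.5 − 1.5·242/3 = 156.5.
CS = ½·(277.5 − 156.5)·242/3 = 14641/3; PS = (156.5 − 35.5)·242/3 = 29282/3; TS = 14641.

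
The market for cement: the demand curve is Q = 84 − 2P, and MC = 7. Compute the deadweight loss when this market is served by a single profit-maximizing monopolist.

DWL = 306.25

Inverting demand: P = 42 − 0.5Q.
Under competition P = MC = 7, so Q = (42 − 7)/0.5 = 70.
Monopoly sets MR = MC: 42 − Q = 7 ⇒ Q = 35, P = 42 − 0.5·35 = 24.5.
DWL is the triangle between Q = 35 and Q = 70: ½·(70 − 35)·(24.5 − 7) = 306.25.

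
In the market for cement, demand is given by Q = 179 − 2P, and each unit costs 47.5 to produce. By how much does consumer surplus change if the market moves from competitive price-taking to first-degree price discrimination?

Consumer surplus falls by 1764

Inverting demand: P = 89.5 − 0.5Q.
Under competition P = MC = 47.5, so Q = (89.5 − 47.5)/0.5 = 84.
CS = ½·(89.5 − 47.5)·84 = 1764.
Under first-degree price discrimination the firm charges each unit its demand price and produces up to where P = MC, i.e. Q = 84. Consumer surplus is zero; producer surplus equals total surplus.
CS = 0.
Change in consumer surplus: 0 − 1764 = −1764.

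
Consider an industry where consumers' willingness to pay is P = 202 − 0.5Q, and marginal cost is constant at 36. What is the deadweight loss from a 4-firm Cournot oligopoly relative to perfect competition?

Perfect competition: P = MC = 36, so 202 − 0.5Q = 36 and Q = 332.
In a 4-firm Cournot equilibrium, symmetry and the first-order condition give q = (202 − 36)/(2.5) = 66.4. So Q = 265.6 and P = 69.2.
DWL is the triangle between Q = 265.6 and Q = 332: ½·(332 − 265.6)·(69.2 − 36) = 1102.24.

DWL = 1102.24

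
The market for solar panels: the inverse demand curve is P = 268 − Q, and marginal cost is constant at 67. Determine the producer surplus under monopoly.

PS = 10100.25

Monopoly sets MR = MC: 268 − 2Q = 67 ⇒ Q = 100.5, P = 268 − 100.5 = 167.5.
PS = (167.5 − 67)·100.5 = 10100.25.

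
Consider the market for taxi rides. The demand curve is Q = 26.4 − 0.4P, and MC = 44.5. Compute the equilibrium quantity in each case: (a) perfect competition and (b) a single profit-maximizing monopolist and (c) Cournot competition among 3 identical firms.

Competition: Q = 8.6; Monopoly: Q = 4.3; Cournot: Q = 6.45

Inverting demand: P = 66 − 2.5Q.
Competitive firms price at marginal cost: P = 44.5, giving Q = 8.6.
Monopoly sets MR = MC: 66 − 5Q = 44.5 ⇒ Q = 4.3, P = 66 − 2.5·4.3 = 55.25.
With 3 symmetric Cournot firms, each firm's FOC gives 66 − 10q = 44.5, so q = 2.15, Q = 3·2.15 = 6.45, and P = 49.875.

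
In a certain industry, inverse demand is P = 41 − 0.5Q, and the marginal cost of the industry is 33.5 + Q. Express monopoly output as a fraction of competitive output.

Q_m/Q_c = 0.75

The monopolist equates marginal revenue to marginal cost: 41 − Q = 33.5 + Q, so Q = 3.75. From demand, P = 39.125.
Under competition P = MC: 41 − 0.5Q = 33.5 + Q ⇒ Q = 5, P = 38.5.
Ratio Q_m/Q_c = 3.75/5 = 0.75.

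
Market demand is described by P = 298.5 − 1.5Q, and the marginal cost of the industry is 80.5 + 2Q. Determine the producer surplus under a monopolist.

Monopoly sets MR = MC: 298.5 − 3Q = 80.5 + 2Q ⇒ Q = 43.6, P = 298.5 − 1.5·43.6 = 233.1.
PS = P·Q − VC(Q) = 233.1·43.6 − (80.5·43.6 + ½·2·43.6²) = 4752.4.

PS = 4752.4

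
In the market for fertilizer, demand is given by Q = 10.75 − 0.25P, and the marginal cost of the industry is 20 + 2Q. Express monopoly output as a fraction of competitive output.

Inverting demand: P = 43 − 4Q.
The monopolist equates marginal revenue to marginal cost: 43 − 8Q = 20 + 2Q, so Q = 2.3. From demand, P = 33.8.
Competitive equilibrium sets price equal to marginal cost: 43 − 4Q = 20 + 2Q, so Q = 23/6 and P = 83/3.
Ratio Q_m/Q_c = 2.3/(23/6) = 0.6.

Q_m/Q_c = 0.6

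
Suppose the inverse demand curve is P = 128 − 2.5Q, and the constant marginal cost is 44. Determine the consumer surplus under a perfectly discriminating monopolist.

With perfect price discrimination, output is the efficient level Q = 33.6 (where demand meets MC), but every buyer pays their willingness to pay: CS = 0 and PS = total surplus.
CS = 0.

CS = 0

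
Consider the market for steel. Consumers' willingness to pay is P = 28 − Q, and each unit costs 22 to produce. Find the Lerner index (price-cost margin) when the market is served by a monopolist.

Lerner index = 0.12

A monopolist chooses Q where MR = MC. MR = 28 − 2Q; setting this equal to 22 gives Q = 3 and P = 25.
Lerner index = (P − MC)/P = (25 − 22)/25 = 0.12.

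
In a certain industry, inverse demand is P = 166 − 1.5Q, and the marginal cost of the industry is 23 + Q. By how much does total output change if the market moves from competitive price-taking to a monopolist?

Q falls by 21.45

Competitive equilibrium sets price equal to marginal cost: 166 − 1.5Q = 23 + Q, so Q = 57.2 and P = 80.2.
Monopoly sets MR = MC: 166 − 3Q = 23 + Q ⇒ Q = 35.75, P = 166 − 1.5·35.75 = 112.375.
Change in total output: 35.75 − 57.2 = −21.45.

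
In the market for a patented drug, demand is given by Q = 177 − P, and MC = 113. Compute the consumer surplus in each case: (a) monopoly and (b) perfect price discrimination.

Monopoly: CS = 512; Perfect PD: CS = 0

Inverting demand: P = 177 − Q.
A monopolist chooses Q where MR = MC. MR = 177 − 2Q; setting this equal to 113 gives Q = 32 and P = 145.
CS = ½·(177 − 145)·32 = 512.
A perfectly discriminating monopolist sells every unit with P(Q) ≥ MC(Q), so output equals the competitive quantity Q = 64. Each buyer pays their reservation price, so CS = 0 and the firm captures all surplus.
CS = 0.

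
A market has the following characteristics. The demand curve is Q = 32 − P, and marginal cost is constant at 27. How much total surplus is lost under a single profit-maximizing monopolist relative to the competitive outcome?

Inverting demand: P = 32 − Q.
Competitive firms price at marginal cost: P = 27, giving Q = 5.
The monopolist equates marginal revenue to marginal cost: 32 − 2Q = 27, so Q = 2.5. From demand, P = 29.5.
DWL is the triangle between Q = 2.5 and Q = 5: ½·(5 − 2.5)·(29.5 − 27) = 3.125.

DWL = 3.125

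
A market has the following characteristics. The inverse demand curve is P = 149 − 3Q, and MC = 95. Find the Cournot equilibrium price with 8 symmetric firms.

In a 8-firm Cournot equilibrium, symmetry and the first-order condition give q = (149 − 95)/(27) = 2. So Q = 16 and P = 101.

P = 101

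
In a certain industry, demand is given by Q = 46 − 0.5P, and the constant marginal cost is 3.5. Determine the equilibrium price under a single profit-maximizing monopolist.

Inverting demand: P = 92 − 2Q.
Monopoly sets MR = MC: 92 − 4Q = 3.5 ⇒ Q = 22.125, P = 92 − 2·22.125 = 47.75.

P = 47.75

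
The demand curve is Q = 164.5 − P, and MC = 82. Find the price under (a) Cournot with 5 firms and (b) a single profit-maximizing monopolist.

Cournot: P = 95.75; Monopoly: P = 123.25

Inverting demand: P = 164.5 − Q.
With 5 symmetric Cournot firms, each firm's FOC gives 164.5 − 6q = 82, so q = 13.75, Q = 5·13.75 = 68.75, and P = 95.75.
Monopoly sets MR = MC: 164.5 − 2Q = 82 ⇒ Q = 41.25, P = 164.5 − 41.25 = 123.25.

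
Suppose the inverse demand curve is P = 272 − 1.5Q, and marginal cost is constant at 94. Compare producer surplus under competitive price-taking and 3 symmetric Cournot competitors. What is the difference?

PS rises by 3960.5

Under competition P = MC = 94, so Q = (272 − 94)/1.5 = 356/3.
PS = (94 − 94)·356/3 = 0.
With 3 symmetric Cournot firms, each firm's FOC gives 272 − 6q = 94, so q = 89/3, Q = 3·89/3 = 89, and P = 138.5.
PS = (138.5 − 94)·89 = 3960.5.
Change in producer surplus: 3960.5 − 0 = 3960.5.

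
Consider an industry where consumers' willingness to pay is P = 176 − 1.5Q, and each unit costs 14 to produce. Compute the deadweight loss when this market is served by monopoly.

Competitive firms price at marginal cost: P = 14, giving Q = 108.
A monopolist chooses Q where MR = MC. MR = 176 − 3Q; setting this equal to 14 gives Q = 54 and P = 95.
DWL is the triangle between Q = 54 and Q = 108: ½·(108 − 54)·(95 − 14) = 2187.

DWL = 2187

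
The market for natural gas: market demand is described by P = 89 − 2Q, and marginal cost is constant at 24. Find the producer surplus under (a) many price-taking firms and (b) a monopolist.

Competition: PS = 0; Monopoly: PS = 528.125

Under competition P = MC = 24, so Q = (89 − 24)/2 = 32.5.
PS = (24 − 24)·32.5 = 0.
Monopoly sets MR = MC: 89 − 4Q = 24 ⇒ Q = 16.25, P = 89 − 2·16.25 = 56.5.
PS = (56.5 − 24)·16.25 = 528.125.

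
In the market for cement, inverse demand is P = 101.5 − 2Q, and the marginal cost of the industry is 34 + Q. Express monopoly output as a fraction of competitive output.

Q_m/Q_c = 0.6

Monopoly sets MR = MC: 101.5 − 4Q = 34 + Q ⇒ Q = 13.5, P = 101.5 − 2·13.5 = 74.5.
Competitive equilibrium sets price equal to marginal cost: 101.5 − 2Q = 34 + Q, so Q = 22.5 and P = 56.5.
Ratio Q_m/Q_c = 13.5/22.5 = 0.6.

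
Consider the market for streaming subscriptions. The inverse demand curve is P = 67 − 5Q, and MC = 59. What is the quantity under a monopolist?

The monopolist equates marginal revenue to marginal cost: 67 − 10Q = 59, so Q = 0.8. From demand, P = 63.

Q = 0.8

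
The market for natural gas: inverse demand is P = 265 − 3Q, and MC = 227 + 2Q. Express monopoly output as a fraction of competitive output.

Q_m/Q_c = 0.625

The monopolist equates marginal revenue to marginal cost: 265 − 6Q = 227 + 2Q, so Q = 4.75. From demand, P = 250.75.
Under competition P = MC: 265 − 3Q = 227 + 2Q ⇒ Q = 7.6, P = 242.2.
Ratio Q_m/Q_c = 4.75/7.6 = 0.625.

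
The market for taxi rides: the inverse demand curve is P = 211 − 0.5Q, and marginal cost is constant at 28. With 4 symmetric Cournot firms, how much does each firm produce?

q_i = 73.2

Cournot with 4 identical firms: the symmetric best-response condition is 211 − 2.5q = 28. Each firm produces q = 73.2, total output Q = 292.8, price P = 64.6.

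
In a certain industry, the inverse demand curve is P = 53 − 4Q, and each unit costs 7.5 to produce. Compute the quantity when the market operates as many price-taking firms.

Under competition P = MC = 7.5, so Q = (53 − 7.5)/4 = 11.375.

Q = 11.375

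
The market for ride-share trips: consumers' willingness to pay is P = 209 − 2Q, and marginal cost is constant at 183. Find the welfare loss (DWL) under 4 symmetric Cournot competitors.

Competitive firms price at marginal cost: P = 183, giving Q = 13.
Cournot with 4 identical firms: the symmetric best-response condition is 209 − 10q = 183. Each firm produces q = 2.6, total output Q = 10.4, price P = 188.2.
DWL is the triangle between Q = 10.4 and Q = 13: ½·(13 − 10.4)·(188.2 − 183) = 6.76.

DWL = 6.76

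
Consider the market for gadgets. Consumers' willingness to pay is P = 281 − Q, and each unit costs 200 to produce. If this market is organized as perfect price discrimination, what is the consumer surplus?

Under first-degree price discrimination the firm charges each unit its demand price and produces up to where P = MC, i.e. Q = 81. Consumer surplus is zero; producer surplus equals total surplus.
CS = 0.

CS = 0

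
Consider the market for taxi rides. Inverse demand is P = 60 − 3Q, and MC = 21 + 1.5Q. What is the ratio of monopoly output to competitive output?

A monopolist chooses Q where MR = MC. MR = 60 − 6Q; setting this equal to 21 + 1.5Q gives Q = 5.2 and P = 44.4.
Competitive equilibrium sets price equal to marginal cost: 60 − 3Q = 21 + 1.5Q, so Q = 26/3 and P = 34.
Ratio Q_m/Q_c = 5.2/(26/3) = 0.6.

Q_m/Q_c = 0.6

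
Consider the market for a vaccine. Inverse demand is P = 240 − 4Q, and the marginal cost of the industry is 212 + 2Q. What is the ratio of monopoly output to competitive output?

Q_m/Q_c = 0.6

A monopolist chooses Q where MR = MC. MR = 240 − 8Q; setting this equal to 212 + 2Q gives Q = 2.8 and P = 228.8.
Under competition P = MC: 240 − 4Q = 212 + 2Q ⇒ Q = 14/3, P = 664/3.
Ratio Q_m/Q_c = 2.8/(14/3) = 0.6.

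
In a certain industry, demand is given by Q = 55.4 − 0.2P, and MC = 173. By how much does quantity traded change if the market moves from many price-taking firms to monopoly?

Inverting demand: P = 277 − 5Q.
Under competition P = MC = 173, so Q = (277 − 173)/5 = 20.8.
The monopolist equates marginal revenue to marginal cost: 277 − 10Q = 173, so Q = 10.4. From demand, P = 225.
Change in quantity traded: 10.4 − 20.8 = −10.4.

Quantity traded falls by 10.4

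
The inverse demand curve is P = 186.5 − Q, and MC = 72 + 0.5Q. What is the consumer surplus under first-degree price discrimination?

CS = 0

Under first-degree price discrimination the firm charges each unit its demand price and produces up to where P = MC, i.e. Q = 229/3. Consumer surplus is zero; producer surplus equals total surplus.
CS = 0.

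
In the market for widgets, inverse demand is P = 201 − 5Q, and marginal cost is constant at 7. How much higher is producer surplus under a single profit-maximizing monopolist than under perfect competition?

Under competition P = MC = 7, so Q = (201 − 7)/5 = 38.8.
PS = (7 − 7)·38.8 = 0.
Monopoly sets MR = MC: 201 − 10Q = 7 ⇒ Q = 19.4, P = 201 − 5·19.4 = 104.
PS = (104 − 7)·19.4 = 1881.8.
Change in producer surplus: 1881.8 − 0 = 1881.8.

PS rises by 1881.8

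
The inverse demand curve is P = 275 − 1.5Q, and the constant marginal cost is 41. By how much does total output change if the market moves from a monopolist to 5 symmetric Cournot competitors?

A monopolist chooses Q where MR = MC. MR = 275 − 3Q; setting this equal to 41 gives Q = 78 and P = 158.
In a 5-firm Cournot equilibrium, symmetry and the first-order condition give q = (275 − 41)/(9) = 26. So Q = 130 and P = 80.
Change in total output: 130 − 78 = 52.

Q rises by 52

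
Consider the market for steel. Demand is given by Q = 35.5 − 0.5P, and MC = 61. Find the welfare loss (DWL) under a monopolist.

DWL = 6.25

Inverting demand: P = 71 − 2Q.
Under competition P = MC = 61, so Q = (71 − 61)/2 = 5.
A monopolist chooses Q where MR = MC. MR = 71 − 4Q; setting this equal to 61 gives Q = 2.5 and P = 66.
DWL is the triangle between Q = 2.5 and Q = 5: ½·(5 − 2.5)·(66 − 61) = 6.25.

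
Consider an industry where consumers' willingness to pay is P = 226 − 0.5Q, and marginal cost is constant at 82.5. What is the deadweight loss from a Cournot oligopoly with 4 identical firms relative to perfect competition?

DWL = 823.69

Perfect competition: P = MC = 82.5, so 226 − 0.5Q = 82.5 and Q = 287.
With 4 symmetric Cournot firms, each firm's FOC gives 226 − 2.5q = 82.5, so q = 57.4, Q = 4·57.4 = 229.6, and P = 111.2.
DWL is the triangle between Q = 229.6 and Q = 287: ½·(287 − 229.6)·(111.2 − 82.5) = 823.69.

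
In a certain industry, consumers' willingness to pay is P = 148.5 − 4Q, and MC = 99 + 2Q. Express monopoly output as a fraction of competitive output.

A monopolist chooses Q where MR = MC. MR = 148.5 − 8Q; setting this equal to 99 + 2Q gives Q = 4.95 and P = 128.7.
Under competition P = MC: 148.5 − 4Q = 99 + 2Q ⇒ Q = 8.25, P = 115.5.
Ratio Q_m/Q_c = 4.95/8.25 = 0.6.

Q_m/Q_c = 0.6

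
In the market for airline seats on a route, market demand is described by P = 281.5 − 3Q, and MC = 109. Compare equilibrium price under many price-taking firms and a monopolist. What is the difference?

Equilibrium price rises by 86.25

Under competition P = MC = 109, so Q = (281.5 − 109)/3 = 57.5.
A monopolist chooses Q where MR = MC. MR = 281.5 − 6Q; setting this equal to 109 gives Q = 28.75 and P = 195.25.
Change in equilibrium price: 195.25 − 109 = 86.25.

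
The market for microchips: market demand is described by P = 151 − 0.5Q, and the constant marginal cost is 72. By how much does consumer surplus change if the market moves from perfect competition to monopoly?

CS falls by 4680.75

Competitive firms price at marginal cost: P = 72, giving Q = 158.
CS = ½·(151 − 72)·158 = 6241.
Monopoly sets MR = MC: 151 − Q = 72 ⇒ Q = 79, P = 151 − 0.5·79 = 111.5.
CS = ½·(151 − 111.5)·79 = 1560.25.
Change in consumer surplus: 1560.25 − 6241 = −4680.75.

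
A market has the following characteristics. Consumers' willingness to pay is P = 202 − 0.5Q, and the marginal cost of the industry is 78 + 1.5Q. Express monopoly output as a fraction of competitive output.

Q_m/Q_c = 0.8

A monopolist chooses Q where MR = MC. MR = 202 − Q; setting this equal to 78 + 1.5Q gives Q = 49.6 and P = 177.2.
Competitive equilibrium sets price equal to marginal cost: 202 − 0.5Q = 78 + 1.5Q, so Q = 62 and P = 171.
Ratio Q_m/Q_c = 49.6/62 = 0.8.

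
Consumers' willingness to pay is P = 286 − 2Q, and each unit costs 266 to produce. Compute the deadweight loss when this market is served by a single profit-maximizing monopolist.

DWL = 25

Competitive firms price at marginal cost: P = 266, giving Q = 10.
Monopoly sets MR = MC: 286 − 4Q = 266 ⇒ Q = 5, P = 286 − 2·5 = 276.
DWL is the triangle between Q = 5 and Q = 10: ½·(10 − 5)·(276 − 266) = 25.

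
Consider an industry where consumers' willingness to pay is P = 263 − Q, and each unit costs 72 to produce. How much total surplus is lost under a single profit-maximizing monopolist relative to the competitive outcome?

Competitive firms price at marginal cost: P = 72, giving Q = 191.
A monopolist chooses Q where MR = MC. MR = 263 − 2Q; setting this equal to 72 gives Q = 95.5 and P = 167.5.
DWL is the triangle between Q = 95.5 and Q = 191: ½·(191 − 95.5)·(167.5 − 72) = 4560.125.

DWL = 4560.125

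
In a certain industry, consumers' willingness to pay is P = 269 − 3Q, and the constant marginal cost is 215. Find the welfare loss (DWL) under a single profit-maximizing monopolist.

DWL = 121.5

Under competition P = MC = 215, so Q = (269 − 215)/3 = 18.
A monopolist chooses Q where MR = MC. MR = 269 − 6Q; setting this equal to 215 gives Q = 9 and P = 242.
DWL is the triangle between Q = 9 and Q = 18: ½·(18 − 9)·(242 − 215) = 121.5.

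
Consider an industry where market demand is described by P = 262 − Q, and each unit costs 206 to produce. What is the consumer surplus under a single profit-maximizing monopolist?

CS = 392

The monopolist equates marginal revenue to marginal cost: 262 − 2Q = 206, so Q = 28. From demand, P = 234.
CS = ½·(262 − 234)·28 = 392.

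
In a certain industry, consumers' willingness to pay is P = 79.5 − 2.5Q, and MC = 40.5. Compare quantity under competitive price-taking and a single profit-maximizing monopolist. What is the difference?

Under competition P = MC = 40.5, so Q = (79.5 − 40.5)/2.5 = 15.6.
A monopolist chooses Q where MR = MC. MR = 79.5 − 5Q; setting this equal to 40.5 gives Q = 7.8 and P = 60.
Change in quantity: 7.8 − 15.6 = −7.8.

Q falls by 7.8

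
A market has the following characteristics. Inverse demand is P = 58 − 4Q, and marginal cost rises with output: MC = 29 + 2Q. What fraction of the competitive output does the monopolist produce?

Monopoly sets MR = MC: 58 − 8Q = 29 + 2Q ⇒ Q = 2.9, P = 58 − 4·2.9 = 46.4.
Under competition P = MC: 58 − 4Q = 29 + 2Q ⇒ Q = 29/6, P = 116/3.
Ratio Q_m/Q_c = 2.9/(29/6) = 0.6.

Q_m/Q_c = 0.6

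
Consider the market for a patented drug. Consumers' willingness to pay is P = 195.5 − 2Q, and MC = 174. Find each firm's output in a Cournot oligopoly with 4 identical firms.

q_i = 2.15

Cournot with 4 identical firms: the symmetric best-response condition is 195.5 − 10q = 174. Each firm produces q = 2.15, total output Q = 8.6, price P = 178.3.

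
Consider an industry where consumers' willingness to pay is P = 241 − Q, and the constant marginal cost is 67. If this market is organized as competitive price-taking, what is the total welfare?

Under competition P = MC = 67, so Q = (241 − 67)/1 = 174.
CS = ½·(241 − 67)·174 = 15138; PS = (67 − 67)·174 = 0; TS = 15138.

TS = 15138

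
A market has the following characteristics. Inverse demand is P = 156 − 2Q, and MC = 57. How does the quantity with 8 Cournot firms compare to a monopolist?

Cournot: Q = 44; Monopoly: Q = 24.75

Cournot with 8 identical firms: the symmetric best-response condition is 156 − 18q = 57. Each firm produces q = 5.5, total output Q = 44, price P = 68.
The monopolist equates marginal revenue to marginal cost: 156 − 4Q = 57, so Q = 24.75. From demand, P = 106.5.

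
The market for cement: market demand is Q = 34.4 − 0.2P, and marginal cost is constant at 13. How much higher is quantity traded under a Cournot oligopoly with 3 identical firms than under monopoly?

Inverting demand: P = 172 − 5Q.
The monopolist equates marginal revenue to marginal cost: 172 − 10Q = 13, so Q = 15.9. From demand, P = 92.5.
Cournot with 3 identical firms: the symmetric best-response condition is 172 − 20q = 13. Each firm produces q = 7.95, total output Q = 23.85, price P = 52.75.
Change in quantity traded: 23.85 − 15.9 = 7.95.

Q rises by 7.95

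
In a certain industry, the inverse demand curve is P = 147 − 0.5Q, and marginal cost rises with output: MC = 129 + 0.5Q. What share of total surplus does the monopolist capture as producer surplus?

The monopolist equates marginal revenue to marginal cost: 147 − Q = 129 + 0.5Q, so Q = 12. From demand, P = 141.
CS = ½·(147 − 141)·12 = 36.
PS = P·Q − VC(Q) = 141·12 − (129·12 + ½·0.5·12²) = 108.
Share captured = PS/TS = 108/144 = 0.75.

PS/TS = 0.75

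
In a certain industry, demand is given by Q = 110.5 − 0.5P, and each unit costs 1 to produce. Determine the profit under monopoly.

Profit = 6050

Inverting demand: P = 221 − 2Q.
Monopoly sets MR = MC: 221 − 4Q = 1 ⇒ Q = 55, P = 221 − 2·55 = 111.
Profit = (111 − 1)·55 = 6050.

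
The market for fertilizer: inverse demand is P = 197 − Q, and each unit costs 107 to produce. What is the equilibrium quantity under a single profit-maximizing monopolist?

Monopoly sets MR = MC: 197 − 2Q = 107 ⇒ Q = 45, P = 197 − 45 = 152.

Q = 45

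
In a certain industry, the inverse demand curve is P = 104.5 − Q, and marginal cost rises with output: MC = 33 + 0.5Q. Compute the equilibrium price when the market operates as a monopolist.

P = 75.9

A monopolist chooses Q where MR = MC. MR = 104.5 − 2Q; setting this equal to 33 + 0.5Q gives Q = 28.6 and P = 75.9.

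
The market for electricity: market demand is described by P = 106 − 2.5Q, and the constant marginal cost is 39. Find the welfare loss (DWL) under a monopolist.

Competitive firms price at marginal cost: P = 39, giving Q = 26.8.
Monopoly sets MR = MC: 106 − 5Q = 39 ⇒ Q = 13.4, P = 106 − 2.5·13.4 = 72.5.
DWL is the triangle between Q = 13.4 and Q = 26.8: ½·(26.8 − 13.4)·(72.5 − 39) = 224.45.

DWL = 224.45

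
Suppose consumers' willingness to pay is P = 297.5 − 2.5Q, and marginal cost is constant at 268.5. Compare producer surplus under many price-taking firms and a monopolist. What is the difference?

Under competition P = MC = 268.5, so Q = (297.5 − 268.5)/2.5 = 11.6.
PS = (268.5 − 268.5)·11.6 = 0.
The monopolist equates marginal revenue to marginal cost: 297.5 − 5Q = 268.5, so Q = 5.8. From demand, P = 283.
PS = (283 − 268.5)·5.8 = 84.1.
Change in producer surplus: 84.1 − 0 = 84.1.

Producer surplus rises by 84.1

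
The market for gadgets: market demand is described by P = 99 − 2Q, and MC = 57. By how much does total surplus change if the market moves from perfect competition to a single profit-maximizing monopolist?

Total surplus falls by 110.25

Perfect competition: P = MC = 57, so 99 − 2Q = 57 and Q = 21.
CS = ½·(99 − 57)·21 = 441; PS = (57 − 57)·21 = 0; TS = 441.
A monopolist chooses Q where MR = MC. MR = 99 − 4Q; setting this equal to 57 gives Q = 10.5 and P = 78.
CS = ½·(99 − 78)·10.5 = 110.25; PS = (78 − 57)·10.5 = 220.5; TS = 330.75.
Change in total surplus: 330.75 − 441 = −110.25.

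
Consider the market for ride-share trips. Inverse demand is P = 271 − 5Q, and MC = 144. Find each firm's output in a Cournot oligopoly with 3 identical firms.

q_i = 6.35

In a 3-firm Cournot equilibrium, symmetry and the first-order condition give q = (271 − 144)/(20) = 6.35. So Q = 19.05 and P = 175.75.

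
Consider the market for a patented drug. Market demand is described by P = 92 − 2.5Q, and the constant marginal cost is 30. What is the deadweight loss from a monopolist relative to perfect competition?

Competitive firms price at marginal cost: P = 30, giving Q = 24.8.
Monopoly sets MR = MC: 92 − 5Q = 30 ⇒ Q = 12.4, P = 92 − 2.5·12.4 = 61.
DWL is the triangle between Q = 12.4 and Q = 24.8: ½·(24.8 − 12.4)·(61 − 30) = 192.2.

DWL = 192.2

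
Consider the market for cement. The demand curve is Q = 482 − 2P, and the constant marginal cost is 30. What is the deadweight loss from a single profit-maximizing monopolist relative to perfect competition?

Inverting demand: P = 241 − 0.5Q.
Perfect competition: P = MC = 30, so 241 − 0.5Q = 30 and Q = 422.
A monopolist chooses Q where MR = MC. MR = 241 − Q; setting this equal to 30 gives Q = 211 and P = 135.5.
DWL is the triangle between Q = 211 and Q = 422: ½·(422 − 211)·(135.5 − 30) = 11130.25.

DWL = 11130.25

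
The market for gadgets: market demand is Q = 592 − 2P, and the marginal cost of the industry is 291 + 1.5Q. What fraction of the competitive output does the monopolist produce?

Inverting demand: P = 296 − 0.5Q.
A monopolist chooses Q where MR = MC. MR = 296 − Q; setting this equal to 291 + 1.5Q gives Q = 2 and P = 295.
Competitive equilibrium sets price equal to marginal cost: 296 − 0.5Q = 291 + 1.5Q, so Q = 2.5 and P = 294.75.
Ratio Q_m/Q_c = 2/2.5 = 0.8.

Q_m/Q_c = 0.8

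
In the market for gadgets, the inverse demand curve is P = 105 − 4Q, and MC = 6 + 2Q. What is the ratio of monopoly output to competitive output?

The monopolist equates marginal revenue to marginal cost: 105 − 8Q = 6 + 2Q, so Q = 9.9. From demand, P = 65.4.
Competitive equilibrium sets price equal to marginal cost: 105 − 4Q = 6 + 2Q, so Q = 16.5 and P = 39.
Ratio Q_m/Q_c = 9.9/16.5 = 0.6.

Q_m/Q_c = 0.6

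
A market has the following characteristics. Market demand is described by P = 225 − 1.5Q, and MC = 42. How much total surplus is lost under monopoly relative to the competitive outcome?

Competitive firms price at marginal cost: P = 42, giving Q = 122.
The monopolist equates marginal revenue to marginal cost: 225 − 3Q = 42, so Q = 61. From demand, P = 133.5.
DWL is the triangle between Q = 61 and Q = 122: ½·(122 − 61)·(133.5 − 42) = 2790.75.

DWL = 2790.75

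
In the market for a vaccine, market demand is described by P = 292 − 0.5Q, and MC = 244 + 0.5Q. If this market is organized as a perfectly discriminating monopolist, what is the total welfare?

Under first-degree price discrimination the firm charges each unit its demand price and produces up to where P = MC, i.e. Q = 48. Consumer surplus is zero; producer surplus equals total surplus.
TS = 1152 (equal to competitive TS).

TS = 1152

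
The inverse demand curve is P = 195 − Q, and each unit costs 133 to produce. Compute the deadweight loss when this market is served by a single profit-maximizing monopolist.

Perfect competition: P = MC = 133, so 195 − Q = 133 and Q = 62.
Monopoly sets MR = MC: 195 − 2Q = 133 ⇒ Q = 31, P = 195 − 31 = 164.
DWL is the triangle between Q = 31 and Q = 62: ½·(62 − 31)·(164 − 133) = 480.5.

DWL = 480.5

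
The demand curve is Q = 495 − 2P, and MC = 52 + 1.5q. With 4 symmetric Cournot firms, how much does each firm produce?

q_i = 48.875

Inverting demand: P = 247.5 − 0.5Q.
With 4 symmetric Cournot firms, each firm's FOC gives 247.5 − 2.5q = 52 + 1.5q, so q = 48.875, Q = 4·48.875 = 195.5, and P = 149.75.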